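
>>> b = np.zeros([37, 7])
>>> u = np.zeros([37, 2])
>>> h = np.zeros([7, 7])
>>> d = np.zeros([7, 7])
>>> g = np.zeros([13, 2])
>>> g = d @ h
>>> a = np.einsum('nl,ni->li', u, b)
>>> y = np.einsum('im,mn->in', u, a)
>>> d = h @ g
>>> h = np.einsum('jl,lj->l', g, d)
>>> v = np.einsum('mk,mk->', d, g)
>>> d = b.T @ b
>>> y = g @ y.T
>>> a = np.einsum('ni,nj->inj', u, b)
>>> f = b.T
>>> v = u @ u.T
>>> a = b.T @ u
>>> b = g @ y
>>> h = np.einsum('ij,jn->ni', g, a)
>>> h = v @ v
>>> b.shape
(7, 37)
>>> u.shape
(37, 2)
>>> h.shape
(37, 37)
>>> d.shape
(7, 7)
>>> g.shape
(7, 7)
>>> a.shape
(7, 2)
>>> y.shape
(7, 37)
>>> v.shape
(37, 37)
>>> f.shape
(7, 37)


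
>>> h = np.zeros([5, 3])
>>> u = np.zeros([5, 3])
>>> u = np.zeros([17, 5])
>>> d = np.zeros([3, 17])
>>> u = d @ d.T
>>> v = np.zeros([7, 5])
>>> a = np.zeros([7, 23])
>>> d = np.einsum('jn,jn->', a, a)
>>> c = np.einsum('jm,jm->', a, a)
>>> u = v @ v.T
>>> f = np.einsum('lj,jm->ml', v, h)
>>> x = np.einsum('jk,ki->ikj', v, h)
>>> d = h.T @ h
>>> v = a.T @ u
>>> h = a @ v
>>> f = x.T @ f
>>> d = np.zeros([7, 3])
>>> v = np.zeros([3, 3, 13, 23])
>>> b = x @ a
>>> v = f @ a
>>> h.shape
(7, 7)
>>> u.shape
(7, 7)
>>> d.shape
(7, 3)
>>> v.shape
(7, 5, 23)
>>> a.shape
(7, 23)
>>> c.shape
()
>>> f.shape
(7, 5, 7)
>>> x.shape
(3, 5, 7)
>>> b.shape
(3, 5, 23)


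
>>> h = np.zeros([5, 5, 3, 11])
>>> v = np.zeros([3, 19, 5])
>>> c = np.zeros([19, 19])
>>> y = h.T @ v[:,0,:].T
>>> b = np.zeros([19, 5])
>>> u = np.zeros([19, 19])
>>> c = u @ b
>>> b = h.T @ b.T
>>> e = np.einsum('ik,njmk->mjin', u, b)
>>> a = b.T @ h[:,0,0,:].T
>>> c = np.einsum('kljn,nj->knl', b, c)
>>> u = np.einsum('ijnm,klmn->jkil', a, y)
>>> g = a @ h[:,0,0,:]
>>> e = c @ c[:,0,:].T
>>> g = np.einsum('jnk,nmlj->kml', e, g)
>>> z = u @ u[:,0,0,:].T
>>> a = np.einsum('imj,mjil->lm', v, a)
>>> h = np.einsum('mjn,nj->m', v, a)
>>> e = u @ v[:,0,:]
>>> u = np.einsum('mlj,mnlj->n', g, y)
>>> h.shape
(3,)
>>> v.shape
(3, 19, 5)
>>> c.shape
(11, 19, 3)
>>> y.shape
(11, 3, 5, 3)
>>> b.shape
(11, 3, 5, 19)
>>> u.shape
(3,)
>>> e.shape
(5, 11, 19, 5)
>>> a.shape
(5, 19)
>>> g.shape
(11, 5, 3)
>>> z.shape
(5, 11, 19, 5)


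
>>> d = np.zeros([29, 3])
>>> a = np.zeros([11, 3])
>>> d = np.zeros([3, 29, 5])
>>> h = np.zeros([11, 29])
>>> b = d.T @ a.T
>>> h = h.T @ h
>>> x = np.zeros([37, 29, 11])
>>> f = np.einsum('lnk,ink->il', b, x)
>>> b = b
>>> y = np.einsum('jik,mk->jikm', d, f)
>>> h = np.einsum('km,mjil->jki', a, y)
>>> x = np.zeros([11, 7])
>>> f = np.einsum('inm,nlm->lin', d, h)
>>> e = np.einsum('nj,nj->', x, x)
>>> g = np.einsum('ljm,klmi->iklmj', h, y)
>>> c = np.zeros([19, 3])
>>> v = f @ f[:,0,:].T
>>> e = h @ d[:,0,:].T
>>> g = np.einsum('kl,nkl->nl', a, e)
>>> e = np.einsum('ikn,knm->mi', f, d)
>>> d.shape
(3, 29, 5)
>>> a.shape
(11, 3)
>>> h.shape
(29, 11, 5)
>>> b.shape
(5, 29, 11)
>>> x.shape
(11, 7)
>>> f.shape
(11, 3, 29)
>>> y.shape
(3, 29, 5, 37)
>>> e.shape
(5, 11)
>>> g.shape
(29, 3)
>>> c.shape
(19, 3)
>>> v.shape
(11, 3, 11)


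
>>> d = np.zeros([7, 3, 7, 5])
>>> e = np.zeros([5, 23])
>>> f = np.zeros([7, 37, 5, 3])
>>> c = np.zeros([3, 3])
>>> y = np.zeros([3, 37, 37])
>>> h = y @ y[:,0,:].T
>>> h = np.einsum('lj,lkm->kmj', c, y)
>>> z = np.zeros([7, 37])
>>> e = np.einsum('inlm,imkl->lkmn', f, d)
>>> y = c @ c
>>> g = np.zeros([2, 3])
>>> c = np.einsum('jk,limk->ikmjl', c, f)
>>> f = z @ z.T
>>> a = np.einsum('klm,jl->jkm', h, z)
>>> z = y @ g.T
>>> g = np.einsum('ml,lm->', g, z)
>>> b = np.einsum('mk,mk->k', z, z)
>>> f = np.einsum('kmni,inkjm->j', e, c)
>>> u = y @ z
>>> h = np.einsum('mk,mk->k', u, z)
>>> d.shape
(7, 3, 7, 5)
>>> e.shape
(5, 7, 3, 37)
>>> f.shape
(3,)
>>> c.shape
(37, 3, 5, 3, 7)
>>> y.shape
(3, 3)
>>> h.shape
(2,)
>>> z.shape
(3, 2)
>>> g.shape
()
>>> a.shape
(7, 37, 3)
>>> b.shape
(2,)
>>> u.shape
(3, 2)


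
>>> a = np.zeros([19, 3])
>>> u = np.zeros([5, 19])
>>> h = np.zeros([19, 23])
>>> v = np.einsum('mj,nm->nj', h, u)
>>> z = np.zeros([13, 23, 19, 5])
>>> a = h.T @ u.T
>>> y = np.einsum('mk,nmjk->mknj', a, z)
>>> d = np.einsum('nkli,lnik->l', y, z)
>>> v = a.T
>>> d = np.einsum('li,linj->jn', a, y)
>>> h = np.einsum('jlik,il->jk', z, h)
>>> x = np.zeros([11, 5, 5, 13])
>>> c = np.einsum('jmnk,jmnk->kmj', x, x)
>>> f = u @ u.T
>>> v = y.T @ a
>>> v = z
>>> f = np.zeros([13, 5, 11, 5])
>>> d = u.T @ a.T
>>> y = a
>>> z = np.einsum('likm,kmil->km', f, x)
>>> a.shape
(23, 5)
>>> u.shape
(5, 19)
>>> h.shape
(13, 5)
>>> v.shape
(13, 23, 19, 5)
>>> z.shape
(11, 5)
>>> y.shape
(23, 5)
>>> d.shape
(19, 23)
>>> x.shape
(11, 5, 5, 13)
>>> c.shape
(13, 5, 11)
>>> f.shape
(13, 5, 11, 5)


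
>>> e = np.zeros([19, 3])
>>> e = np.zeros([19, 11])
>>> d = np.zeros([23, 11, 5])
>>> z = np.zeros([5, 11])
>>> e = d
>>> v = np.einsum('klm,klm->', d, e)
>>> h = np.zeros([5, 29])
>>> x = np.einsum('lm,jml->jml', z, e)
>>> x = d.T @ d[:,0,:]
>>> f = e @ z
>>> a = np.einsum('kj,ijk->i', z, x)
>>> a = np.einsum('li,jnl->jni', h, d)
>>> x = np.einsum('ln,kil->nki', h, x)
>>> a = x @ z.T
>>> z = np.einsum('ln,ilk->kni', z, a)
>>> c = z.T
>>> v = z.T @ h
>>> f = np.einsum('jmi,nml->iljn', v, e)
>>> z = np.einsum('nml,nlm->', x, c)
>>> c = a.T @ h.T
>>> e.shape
(23, 11, 5)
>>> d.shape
(23, 11, 5)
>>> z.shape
()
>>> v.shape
(29, 11, 29)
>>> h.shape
(5, 29)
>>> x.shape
(29, 5, 11)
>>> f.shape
(29, 5, 29, 23)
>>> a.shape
(29, 5, 5)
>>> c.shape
(5, 5, 5)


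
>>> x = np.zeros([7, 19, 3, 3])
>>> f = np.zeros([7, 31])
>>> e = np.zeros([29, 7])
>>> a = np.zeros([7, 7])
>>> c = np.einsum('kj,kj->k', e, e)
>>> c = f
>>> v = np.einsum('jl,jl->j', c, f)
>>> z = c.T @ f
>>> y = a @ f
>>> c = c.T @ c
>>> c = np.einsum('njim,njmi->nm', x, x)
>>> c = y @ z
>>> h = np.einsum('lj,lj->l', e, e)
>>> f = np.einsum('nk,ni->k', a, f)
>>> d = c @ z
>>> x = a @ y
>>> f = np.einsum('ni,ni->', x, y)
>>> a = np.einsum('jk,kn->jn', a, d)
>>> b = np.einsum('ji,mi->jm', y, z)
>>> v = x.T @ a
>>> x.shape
(7, 31)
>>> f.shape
()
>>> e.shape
(29, 7)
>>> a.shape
(7, 31)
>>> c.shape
(7, 31)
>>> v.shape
(31, 31)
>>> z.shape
(31, 31)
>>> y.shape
(7, 31)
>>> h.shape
(29,)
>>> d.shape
(7, 31)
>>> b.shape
(7, 31)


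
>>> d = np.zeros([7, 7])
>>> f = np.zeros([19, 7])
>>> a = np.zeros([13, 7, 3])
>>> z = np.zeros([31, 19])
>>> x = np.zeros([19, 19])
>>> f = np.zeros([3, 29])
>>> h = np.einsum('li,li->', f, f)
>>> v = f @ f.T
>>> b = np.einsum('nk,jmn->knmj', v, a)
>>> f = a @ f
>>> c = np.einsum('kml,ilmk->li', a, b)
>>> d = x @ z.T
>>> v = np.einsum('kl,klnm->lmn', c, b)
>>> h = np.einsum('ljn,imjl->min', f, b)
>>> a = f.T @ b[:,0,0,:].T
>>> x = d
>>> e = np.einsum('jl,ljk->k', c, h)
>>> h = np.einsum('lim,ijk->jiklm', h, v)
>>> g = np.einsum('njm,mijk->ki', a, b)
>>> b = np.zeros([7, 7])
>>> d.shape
(19, 31)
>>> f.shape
(13, 7, 29)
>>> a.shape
(29, 7, 3)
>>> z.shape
(31, 19)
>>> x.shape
(19, 31)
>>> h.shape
(13, 3, 7, 3, 29)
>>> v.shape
(3, 13, 7)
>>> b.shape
(7, 7)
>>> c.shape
(3, 3)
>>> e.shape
(29,)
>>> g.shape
(13, 3)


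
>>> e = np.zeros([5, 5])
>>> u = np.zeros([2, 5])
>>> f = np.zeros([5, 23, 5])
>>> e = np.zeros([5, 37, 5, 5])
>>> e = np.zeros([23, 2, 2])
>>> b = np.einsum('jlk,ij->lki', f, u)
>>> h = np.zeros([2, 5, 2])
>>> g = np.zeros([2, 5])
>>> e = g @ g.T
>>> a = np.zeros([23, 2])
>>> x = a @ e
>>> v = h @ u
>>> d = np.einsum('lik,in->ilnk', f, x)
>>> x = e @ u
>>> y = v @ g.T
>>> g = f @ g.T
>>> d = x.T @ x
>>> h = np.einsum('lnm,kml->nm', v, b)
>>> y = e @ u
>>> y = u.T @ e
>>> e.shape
(2, 2)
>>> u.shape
(2, 5)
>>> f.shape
(5, 23, 5)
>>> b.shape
(23, 5, 2)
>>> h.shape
(5, 5)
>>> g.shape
(5, 23, 2)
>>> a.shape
(23, 2)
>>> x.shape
(2, 5)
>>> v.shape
(2, 5, 5)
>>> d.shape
(5, 5)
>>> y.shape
(5, 2)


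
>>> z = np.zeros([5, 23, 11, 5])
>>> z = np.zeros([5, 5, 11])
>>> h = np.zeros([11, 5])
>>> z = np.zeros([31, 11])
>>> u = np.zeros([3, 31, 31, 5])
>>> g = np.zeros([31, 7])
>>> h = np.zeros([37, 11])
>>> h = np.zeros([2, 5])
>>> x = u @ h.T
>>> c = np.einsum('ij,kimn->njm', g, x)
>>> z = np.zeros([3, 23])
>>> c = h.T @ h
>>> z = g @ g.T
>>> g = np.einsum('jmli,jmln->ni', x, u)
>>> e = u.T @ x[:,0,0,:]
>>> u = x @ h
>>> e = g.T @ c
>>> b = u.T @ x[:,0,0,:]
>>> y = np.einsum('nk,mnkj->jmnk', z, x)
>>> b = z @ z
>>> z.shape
(31, 31)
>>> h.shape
(2, 5)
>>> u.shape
(3, 31, 31, 5)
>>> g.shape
(5, 2)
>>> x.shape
(3, 31, 31, 2)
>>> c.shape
(5, 5)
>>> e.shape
(2, 5)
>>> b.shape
(31, 31)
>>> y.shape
(2, 3, 31, 31)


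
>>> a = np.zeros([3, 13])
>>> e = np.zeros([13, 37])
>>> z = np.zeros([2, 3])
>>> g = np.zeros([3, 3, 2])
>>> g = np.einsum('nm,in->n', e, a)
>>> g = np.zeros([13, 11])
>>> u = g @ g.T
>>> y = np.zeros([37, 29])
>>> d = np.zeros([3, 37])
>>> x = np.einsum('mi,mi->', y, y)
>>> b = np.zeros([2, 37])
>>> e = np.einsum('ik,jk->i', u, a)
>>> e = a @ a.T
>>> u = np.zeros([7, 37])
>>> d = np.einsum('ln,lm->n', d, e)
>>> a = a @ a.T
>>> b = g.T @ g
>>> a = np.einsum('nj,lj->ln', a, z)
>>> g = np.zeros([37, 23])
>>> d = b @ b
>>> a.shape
(2, 3)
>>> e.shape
(3, 3)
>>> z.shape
(2, 3)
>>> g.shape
(37, 23)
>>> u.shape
(7, 37)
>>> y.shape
(37, 29)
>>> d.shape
(11, 11)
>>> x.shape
()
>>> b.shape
(11, 11)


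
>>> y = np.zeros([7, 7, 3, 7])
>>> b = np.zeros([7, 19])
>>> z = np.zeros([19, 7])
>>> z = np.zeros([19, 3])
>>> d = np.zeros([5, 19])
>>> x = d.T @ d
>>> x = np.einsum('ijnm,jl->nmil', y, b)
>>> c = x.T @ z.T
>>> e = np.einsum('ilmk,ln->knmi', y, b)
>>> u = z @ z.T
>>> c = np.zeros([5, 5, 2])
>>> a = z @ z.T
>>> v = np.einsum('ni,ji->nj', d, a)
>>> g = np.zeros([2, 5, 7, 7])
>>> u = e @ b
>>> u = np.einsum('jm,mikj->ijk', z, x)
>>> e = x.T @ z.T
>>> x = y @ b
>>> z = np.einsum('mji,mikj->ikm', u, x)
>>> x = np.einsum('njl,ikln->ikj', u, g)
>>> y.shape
(7, 7, 3, 7)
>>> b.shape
(7, 19)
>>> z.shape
(7, 3, 7)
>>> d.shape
(5, 19)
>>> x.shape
(2, 5, 19)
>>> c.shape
(5, 5, 2)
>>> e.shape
(19, 7, 7, 19)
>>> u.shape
(7, 19, 7)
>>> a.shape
(19, 19)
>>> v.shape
(5, 19)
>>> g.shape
(2, 5, 7, 7)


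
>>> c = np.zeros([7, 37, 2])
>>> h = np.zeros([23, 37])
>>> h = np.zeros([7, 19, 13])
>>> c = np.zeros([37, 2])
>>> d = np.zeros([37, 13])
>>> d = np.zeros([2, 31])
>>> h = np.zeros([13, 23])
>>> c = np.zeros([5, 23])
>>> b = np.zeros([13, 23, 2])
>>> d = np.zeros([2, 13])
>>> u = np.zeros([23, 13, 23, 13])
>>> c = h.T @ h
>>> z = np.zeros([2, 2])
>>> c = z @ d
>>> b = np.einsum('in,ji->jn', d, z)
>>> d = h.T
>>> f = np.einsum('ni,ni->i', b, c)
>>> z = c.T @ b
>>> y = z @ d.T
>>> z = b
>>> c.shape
(2, 13)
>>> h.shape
(13, 23)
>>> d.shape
(23, 13)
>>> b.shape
(2, 13)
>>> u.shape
(23, 13, 23, 13)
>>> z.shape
(2, 13)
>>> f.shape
(13,)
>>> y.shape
(13, 23)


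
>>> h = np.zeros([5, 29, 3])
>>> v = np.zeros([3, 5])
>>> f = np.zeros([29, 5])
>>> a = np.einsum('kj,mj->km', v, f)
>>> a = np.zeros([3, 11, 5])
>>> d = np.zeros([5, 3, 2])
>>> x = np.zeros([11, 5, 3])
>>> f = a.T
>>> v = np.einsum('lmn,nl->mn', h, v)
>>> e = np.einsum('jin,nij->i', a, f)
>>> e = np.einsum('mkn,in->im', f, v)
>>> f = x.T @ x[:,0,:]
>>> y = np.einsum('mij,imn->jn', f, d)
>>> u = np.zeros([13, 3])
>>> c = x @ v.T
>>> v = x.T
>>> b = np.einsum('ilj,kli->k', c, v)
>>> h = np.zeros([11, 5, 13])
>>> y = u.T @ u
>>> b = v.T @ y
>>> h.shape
(11, 5, 13)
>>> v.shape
(3, 5, 11)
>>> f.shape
(3, 5, 3)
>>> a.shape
(3, 11, 5)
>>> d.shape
(5, 3, 2)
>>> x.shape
(11, 5, 3)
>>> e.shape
(29, 5)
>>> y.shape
(3, 3)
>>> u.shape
(13, 3)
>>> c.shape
(11, 5, 29)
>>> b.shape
(11, 5, 3)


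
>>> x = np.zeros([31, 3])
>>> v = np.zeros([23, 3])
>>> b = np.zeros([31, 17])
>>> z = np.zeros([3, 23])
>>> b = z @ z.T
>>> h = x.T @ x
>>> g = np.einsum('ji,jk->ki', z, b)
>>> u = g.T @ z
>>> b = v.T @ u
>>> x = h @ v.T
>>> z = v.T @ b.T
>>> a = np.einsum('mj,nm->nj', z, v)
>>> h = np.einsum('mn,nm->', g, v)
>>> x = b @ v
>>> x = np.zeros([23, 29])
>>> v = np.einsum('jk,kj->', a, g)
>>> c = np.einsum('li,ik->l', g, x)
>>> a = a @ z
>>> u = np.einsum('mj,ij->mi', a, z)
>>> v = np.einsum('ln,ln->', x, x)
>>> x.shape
(23, 29)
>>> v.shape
()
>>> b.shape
(3, 23)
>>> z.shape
(3, 3)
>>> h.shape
()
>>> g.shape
(3, 23)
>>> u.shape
(23, 3)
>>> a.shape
(23, 3)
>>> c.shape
(3,)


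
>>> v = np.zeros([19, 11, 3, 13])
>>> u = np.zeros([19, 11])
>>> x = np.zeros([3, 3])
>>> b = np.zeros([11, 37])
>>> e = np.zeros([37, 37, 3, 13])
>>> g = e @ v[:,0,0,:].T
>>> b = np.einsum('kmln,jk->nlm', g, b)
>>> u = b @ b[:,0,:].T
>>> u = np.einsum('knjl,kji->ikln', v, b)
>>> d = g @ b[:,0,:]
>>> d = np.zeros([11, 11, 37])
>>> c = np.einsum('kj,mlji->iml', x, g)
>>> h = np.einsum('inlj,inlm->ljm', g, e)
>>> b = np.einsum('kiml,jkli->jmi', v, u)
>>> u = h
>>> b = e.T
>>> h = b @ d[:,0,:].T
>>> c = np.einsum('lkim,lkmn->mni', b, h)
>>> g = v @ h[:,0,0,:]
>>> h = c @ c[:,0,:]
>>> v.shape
(19, 11, 3, 13)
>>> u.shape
(3, 19, 13)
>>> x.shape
(3, 3)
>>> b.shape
(13, 3, 37, 37)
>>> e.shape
(37, 37, 3, 13)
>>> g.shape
(19, 11, 3, 11)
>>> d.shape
(11, 11, 37)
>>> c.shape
(37, 11, 37)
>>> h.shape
(37, 11, 37)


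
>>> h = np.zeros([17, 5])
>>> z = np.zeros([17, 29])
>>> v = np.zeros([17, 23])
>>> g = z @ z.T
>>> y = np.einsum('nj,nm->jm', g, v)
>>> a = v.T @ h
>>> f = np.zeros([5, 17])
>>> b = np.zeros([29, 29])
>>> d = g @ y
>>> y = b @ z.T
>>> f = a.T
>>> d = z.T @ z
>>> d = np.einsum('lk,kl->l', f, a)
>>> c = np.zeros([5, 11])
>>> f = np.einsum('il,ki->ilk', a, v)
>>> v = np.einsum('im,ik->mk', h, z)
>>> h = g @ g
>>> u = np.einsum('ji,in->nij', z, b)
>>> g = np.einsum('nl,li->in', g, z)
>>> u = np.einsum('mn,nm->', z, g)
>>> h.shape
(17, 17)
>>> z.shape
(17, 29)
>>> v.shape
(5, 29)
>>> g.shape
(29, 17)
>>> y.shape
(29, 17)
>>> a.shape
(23, 5)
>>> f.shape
(23, 5, 17)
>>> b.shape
(29, 29)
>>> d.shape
(5,)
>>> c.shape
(5, 11)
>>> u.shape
()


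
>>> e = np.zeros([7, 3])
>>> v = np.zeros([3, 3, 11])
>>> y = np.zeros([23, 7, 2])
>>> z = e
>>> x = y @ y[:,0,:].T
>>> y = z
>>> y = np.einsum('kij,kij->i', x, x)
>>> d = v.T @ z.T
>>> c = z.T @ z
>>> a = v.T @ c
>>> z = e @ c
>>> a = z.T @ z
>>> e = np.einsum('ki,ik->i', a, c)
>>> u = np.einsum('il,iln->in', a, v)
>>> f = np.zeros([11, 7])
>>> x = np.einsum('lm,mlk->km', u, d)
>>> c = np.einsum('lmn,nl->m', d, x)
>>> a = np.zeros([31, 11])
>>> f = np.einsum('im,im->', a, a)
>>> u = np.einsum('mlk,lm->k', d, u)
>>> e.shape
(3,)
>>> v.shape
(3, 3, 11)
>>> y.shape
(7,)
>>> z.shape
(7, 3)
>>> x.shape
(7, 11)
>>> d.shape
(11, 3, 7)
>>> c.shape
(3,)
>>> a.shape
(31, 11)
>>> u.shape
(7,)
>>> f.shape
()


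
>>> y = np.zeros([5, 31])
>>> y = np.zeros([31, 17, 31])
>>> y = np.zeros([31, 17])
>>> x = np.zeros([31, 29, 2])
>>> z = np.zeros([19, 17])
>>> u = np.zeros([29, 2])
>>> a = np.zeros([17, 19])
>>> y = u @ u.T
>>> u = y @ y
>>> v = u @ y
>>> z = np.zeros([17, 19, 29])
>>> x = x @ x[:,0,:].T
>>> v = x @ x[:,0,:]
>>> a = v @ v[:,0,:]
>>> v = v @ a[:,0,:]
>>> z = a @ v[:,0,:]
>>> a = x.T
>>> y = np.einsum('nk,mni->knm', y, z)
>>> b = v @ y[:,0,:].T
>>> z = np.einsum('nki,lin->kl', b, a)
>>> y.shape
(29, 29, 31)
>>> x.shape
(31, 29, 31)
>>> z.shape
(29, 31)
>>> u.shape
(29, 29)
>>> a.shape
(31, 29, 31)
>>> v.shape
(31, 29, 31)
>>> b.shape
(31, 29, 29)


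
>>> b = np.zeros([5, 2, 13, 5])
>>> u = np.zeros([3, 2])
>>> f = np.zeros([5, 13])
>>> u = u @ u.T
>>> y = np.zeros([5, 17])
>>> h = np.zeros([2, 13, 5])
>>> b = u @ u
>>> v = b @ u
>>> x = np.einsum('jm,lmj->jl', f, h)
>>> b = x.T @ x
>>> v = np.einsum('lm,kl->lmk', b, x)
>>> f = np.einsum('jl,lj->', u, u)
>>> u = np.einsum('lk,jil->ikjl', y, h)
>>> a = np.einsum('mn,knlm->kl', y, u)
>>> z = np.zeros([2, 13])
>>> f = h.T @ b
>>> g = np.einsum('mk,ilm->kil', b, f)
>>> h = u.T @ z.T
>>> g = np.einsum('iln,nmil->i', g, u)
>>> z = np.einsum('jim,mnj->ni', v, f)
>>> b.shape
(2, 2)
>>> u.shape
(13, 17, 2, 5)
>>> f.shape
(5, 13, 2)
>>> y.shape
(5, 17)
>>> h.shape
(5, 2, 17, 2)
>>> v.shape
(2, 2, 5)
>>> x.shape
(5, 2)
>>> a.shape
(13, 2)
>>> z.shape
(13, 2)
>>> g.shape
(2,)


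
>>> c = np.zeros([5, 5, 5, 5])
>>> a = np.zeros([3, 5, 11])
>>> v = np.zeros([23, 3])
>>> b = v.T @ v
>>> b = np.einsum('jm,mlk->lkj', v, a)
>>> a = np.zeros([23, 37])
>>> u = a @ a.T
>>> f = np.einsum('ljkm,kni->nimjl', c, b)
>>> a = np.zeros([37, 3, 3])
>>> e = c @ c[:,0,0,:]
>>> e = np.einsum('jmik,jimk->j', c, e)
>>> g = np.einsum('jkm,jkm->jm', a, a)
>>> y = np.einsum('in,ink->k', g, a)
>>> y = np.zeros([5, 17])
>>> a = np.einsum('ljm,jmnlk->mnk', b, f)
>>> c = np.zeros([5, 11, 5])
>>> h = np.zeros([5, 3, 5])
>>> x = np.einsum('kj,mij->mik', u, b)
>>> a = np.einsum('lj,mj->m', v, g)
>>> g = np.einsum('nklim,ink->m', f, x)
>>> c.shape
(5, 11, 5)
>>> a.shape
(37,)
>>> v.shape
(23, 3)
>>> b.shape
(5, 11, 23)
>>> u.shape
(23, 23)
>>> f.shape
(11, 23, 5, 5, 5)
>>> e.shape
(5,)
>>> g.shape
(5,)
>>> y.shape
(5, 17)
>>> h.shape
(5, 3, 5)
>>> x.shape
(5, 11, 23)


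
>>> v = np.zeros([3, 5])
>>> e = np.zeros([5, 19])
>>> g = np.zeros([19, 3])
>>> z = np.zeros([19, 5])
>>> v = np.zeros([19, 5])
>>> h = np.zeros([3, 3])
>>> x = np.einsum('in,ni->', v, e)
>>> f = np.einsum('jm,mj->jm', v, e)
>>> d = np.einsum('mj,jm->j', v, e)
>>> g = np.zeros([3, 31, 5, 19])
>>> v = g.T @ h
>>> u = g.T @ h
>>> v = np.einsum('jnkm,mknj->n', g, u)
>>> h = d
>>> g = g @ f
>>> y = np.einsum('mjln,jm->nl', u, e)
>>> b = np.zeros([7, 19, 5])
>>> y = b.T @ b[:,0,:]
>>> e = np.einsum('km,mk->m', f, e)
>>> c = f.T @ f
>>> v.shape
(31,)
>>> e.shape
(5,)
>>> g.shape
(3, 31, 5, 5)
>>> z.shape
(19, 5)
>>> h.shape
(5,)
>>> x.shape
()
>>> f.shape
(19, 5)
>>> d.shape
(5,)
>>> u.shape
(19, 5, 31, 3)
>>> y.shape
(5, 19, 5)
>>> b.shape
(7, 19, 5)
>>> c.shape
(5, 5)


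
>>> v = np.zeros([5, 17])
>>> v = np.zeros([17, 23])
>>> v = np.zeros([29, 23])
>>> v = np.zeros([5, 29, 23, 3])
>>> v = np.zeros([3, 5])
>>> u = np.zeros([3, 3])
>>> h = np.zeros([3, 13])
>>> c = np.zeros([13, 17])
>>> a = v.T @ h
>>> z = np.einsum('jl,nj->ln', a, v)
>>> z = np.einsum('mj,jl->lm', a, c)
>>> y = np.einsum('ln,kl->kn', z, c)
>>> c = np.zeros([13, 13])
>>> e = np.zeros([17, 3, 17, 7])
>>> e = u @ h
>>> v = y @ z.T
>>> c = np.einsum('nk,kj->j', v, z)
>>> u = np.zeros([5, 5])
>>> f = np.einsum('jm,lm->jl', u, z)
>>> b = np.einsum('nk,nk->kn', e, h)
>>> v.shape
(13, 17)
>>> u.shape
(5, 5)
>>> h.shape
(3, 13)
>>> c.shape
(5,)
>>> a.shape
(5, 13)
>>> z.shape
(17, 5)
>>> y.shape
(13, 5)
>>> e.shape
(3, 13)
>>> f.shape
(5, 17)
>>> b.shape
(13, 3)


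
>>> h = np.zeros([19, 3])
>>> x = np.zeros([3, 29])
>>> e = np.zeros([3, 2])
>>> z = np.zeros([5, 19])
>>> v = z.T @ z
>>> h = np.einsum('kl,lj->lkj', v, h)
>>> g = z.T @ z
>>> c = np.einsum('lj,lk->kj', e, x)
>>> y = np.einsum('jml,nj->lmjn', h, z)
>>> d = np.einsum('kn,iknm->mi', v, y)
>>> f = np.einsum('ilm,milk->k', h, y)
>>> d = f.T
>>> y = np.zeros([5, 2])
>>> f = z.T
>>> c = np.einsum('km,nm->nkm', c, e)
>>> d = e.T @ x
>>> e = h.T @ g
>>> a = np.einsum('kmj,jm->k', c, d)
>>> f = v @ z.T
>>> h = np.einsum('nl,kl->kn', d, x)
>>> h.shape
(3, 2)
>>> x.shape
(3, 29)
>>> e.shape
(3, 19, 19)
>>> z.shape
(5, 19)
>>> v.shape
(19, 19)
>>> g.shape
(19, 19)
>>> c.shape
(3, 29, 2)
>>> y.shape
(5, 2)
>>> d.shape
(2, 29)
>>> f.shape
(19, 5)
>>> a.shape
(3,)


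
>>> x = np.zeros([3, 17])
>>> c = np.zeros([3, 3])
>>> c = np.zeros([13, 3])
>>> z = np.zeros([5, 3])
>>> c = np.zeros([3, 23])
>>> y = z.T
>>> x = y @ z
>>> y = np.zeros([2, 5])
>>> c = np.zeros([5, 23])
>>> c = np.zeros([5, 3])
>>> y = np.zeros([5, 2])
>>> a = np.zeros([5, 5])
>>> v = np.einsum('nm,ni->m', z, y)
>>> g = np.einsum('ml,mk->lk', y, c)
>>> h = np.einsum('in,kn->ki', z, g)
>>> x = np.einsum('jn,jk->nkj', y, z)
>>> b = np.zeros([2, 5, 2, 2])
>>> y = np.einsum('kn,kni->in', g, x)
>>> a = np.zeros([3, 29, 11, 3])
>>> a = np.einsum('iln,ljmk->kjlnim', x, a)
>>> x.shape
(2, 3, 5)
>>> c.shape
(5, 3)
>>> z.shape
(5, 3)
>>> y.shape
(5, 3)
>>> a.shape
(3, 29, 3, 5, 2, 11)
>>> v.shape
(3,)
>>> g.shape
(2, 3)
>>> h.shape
(2, 5)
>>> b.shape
(2, 5, 2, 2)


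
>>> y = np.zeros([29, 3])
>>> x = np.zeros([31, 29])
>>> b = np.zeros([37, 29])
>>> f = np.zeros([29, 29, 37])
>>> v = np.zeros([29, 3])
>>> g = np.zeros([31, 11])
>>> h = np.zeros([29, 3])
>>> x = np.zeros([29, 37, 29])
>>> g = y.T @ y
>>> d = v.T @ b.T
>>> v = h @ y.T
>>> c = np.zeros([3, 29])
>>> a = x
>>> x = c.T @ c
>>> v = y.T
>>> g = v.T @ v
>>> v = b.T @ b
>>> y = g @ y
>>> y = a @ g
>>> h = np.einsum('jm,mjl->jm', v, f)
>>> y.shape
(29, 37, 29)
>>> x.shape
(29, 29)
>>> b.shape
(37, 29)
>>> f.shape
(29, 29, 37)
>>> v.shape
(29, 29)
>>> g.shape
(29, 29)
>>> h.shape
(29, 29)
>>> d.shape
(3, 37)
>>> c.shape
(3, 29)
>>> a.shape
(29, 37, 29)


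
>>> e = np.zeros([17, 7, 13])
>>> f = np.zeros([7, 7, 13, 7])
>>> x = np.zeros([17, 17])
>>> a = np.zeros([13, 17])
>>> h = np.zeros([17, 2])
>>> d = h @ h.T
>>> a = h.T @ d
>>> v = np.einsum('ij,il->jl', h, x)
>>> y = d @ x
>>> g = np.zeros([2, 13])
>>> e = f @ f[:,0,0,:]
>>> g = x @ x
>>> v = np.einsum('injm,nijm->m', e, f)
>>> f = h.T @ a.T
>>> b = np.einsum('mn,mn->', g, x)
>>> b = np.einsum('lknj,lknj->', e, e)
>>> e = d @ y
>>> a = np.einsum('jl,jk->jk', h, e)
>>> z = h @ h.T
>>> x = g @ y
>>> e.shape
(17, 17)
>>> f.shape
(2, 2)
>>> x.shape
(17, 17)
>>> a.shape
(17, 17)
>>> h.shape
(17, 2)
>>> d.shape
(17, 17)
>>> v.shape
(7,)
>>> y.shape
(17, 17)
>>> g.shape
(17, 17)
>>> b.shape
()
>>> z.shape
(17, 17)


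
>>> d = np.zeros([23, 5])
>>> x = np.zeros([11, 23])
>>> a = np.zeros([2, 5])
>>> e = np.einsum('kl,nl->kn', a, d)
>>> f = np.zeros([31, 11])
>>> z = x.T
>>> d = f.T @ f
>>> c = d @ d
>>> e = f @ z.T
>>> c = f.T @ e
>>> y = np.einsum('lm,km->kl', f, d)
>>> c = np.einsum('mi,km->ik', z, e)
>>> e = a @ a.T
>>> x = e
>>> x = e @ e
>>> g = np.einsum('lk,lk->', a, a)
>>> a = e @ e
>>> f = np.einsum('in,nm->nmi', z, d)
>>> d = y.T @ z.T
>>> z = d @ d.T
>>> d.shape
(31, 23)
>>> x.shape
(2, 2)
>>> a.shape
(2, 2)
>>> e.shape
(2, 2)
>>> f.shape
(11, 11, 23)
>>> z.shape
(31, 31)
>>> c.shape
(11, 31)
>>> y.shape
(11, 31)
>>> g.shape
()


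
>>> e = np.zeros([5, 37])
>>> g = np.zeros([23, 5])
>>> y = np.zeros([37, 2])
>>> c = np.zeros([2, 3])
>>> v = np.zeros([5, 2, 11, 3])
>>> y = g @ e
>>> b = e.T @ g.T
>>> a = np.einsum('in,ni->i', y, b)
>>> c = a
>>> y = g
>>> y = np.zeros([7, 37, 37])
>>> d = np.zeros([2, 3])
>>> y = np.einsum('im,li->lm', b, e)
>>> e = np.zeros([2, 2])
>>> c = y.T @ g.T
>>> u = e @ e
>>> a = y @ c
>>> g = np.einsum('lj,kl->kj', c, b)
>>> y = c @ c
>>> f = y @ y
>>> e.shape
(2, 2)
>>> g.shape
(37, 23)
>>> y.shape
(23, 23)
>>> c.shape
(23, 23)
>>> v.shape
(5, 2, 11, 3)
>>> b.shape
(37, 23)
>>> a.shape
(5, 23)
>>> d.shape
(2, 3)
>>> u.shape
(2, 2)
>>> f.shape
(23, 23)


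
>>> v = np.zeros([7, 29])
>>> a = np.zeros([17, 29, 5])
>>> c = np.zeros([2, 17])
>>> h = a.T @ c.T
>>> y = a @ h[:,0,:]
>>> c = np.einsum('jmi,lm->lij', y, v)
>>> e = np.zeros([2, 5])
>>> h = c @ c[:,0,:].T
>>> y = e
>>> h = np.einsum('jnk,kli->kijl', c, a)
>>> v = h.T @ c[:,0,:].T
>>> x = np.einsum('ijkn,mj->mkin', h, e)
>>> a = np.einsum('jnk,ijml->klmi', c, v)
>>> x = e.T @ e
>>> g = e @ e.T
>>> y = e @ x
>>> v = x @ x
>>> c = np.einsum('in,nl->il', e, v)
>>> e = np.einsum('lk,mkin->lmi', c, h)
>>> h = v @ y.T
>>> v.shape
(5, 5)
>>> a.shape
(17, 7, 5, 29)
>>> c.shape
(2, 5)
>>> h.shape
(5, 2)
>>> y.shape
(2, 5)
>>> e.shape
(2, 17, 7)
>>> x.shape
(5, 5)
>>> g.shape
(2, 2)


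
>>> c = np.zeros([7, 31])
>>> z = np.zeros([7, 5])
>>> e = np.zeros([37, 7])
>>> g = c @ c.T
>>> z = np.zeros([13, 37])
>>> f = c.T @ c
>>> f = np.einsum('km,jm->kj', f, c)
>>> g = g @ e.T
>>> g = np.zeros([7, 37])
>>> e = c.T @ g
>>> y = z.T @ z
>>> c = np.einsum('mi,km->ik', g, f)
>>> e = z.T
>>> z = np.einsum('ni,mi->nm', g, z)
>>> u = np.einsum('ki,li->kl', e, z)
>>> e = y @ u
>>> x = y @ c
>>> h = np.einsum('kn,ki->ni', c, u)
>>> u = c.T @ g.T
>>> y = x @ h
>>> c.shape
(37, 31)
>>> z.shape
(7, 13)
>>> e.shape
(37, 7)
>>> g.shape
(7, 37)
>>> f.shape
(31, 7)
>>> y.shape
(37, 7)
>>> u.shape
(31, 7)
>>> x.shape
(37, 31)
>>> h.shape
(31, 7)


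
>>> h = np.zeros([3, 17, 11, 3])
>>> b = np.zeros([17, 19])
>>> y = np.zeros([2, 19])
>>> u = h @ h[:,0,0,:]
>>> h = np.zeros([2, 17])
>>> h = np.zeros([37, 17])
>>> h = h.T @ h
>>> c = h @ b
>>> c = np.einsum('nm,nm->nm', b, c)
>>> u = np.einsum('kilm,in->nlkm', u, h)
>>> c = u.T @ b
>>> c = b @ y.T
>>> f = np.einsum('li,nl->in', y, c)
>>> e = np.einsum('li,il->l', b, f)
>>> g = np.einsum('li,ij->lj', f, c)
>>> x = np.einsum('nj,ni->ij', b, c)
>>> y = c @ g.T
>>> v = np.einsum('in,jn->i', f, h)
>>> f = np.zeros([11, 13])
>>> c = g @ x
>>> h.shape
(17, 17)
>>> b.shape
(17, 19)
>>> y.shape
(17, 19)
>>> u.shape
(17, 11, 3, 3)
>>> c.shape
(19, 19)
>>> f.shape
(11, 13)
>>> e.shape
(17,)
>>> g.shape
(19, 2)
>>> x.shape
(2, 19)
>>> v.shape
(19,)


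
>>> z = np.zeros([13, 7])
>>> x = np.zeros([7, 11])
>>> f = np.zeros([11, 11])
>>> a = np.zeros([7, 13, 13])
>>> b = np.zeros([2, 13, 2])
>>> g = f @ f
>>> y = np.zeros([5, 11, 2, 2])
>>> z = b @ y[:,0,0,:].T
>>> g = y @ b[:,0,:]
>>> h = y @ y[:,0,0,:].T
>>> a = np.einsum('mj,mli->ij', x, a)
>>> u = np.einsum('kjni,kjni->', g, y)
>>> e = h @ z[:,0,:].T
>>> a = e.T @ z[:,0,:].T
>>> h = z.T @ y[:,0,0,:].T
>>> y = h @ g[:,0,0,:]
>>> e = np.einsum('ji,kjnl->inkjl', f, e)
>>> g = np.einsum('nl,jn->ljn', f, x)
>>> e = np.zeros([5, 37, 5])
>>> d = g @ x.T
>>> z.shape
(2, 13, 5)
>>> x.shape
(7, 11)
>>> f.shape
(11, 11)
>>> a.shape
(2, 2, 11, 2)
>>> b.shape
(2, 13, 2)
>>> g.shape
(11, 7, 11)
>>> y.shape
(5, 13, 2)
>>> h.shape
(5, 13, 5)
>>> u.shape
()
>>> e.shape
(5, 37, 5)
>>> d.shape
(11, 7, 7)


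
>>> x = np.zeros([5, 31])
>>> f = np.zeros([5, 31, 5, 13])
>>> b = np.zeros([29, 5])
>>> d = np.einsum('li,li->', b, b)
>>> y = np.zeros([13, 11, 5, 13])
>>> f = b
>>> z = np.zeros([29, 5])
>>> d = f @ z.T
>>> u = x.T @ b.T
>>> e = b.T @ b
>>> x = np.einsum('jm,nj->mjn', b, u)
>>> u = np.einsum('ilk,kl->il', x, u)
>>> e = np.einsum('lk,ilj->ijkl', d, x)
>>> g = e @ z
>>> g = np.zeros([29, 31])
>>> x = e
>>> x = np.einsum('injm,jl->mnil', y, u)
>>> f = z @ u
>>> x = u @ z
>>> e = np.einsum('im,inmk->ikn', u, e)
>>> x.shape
(5, 5)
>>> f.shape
(29, 29)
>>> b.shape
(29, 5)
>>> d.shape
(29, 29)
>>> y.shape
(13, 11, 5, 13)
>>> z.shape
(29, 5)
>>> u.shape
(5, 29)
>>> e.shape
(5, 29, 31)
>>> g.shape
(29, 31)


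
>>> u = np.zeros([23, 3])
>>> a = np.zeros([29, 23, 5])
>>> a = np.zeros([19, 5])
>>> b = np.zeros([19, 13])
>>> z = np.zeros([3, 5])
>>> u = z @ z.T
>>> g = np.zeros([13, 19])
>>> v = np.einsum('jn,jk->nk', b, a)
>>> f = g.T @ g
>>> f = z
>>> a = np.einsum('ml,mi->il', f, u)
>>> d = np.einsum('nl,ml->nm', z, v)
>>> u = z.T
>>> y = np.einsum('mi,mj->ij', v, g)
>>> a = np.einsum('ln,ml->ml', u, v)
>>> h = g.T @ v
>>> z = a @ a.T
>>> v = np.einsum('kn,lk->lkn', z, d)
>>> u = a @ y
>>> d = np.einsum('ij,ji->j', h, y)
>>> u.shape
(13, 19)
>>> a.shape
(13, 5)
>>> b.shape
(19, 13)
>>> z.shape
(13, 13)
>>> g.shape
(13, 19)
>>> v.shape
(3, 13, 13)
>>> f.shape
(3, 5)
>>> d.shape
(5,)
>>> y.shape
(5, 19)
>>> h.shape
(19, 5)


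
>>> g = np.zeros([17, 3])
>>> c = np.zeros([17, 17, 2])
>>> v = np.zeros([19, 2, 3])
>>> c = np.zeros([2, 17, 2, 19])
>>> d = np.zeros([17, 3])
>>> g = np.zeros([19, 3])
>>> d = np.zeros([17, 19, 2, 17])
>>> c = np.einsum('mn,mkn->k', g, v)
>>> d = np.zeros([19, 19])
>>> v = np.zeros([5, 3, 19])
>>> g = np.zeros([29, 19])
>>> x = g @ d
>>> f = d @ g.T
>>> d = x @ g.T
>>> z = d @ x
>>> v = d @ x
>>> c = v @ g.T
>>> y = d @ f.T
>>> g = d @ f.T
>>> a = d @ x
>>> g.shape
(29, 19)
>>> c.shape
(29, 29)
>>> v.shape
(29, 19)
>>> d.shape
(29, 29)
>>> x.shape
(29, 19)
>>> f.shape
(19, 29)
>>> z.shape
(29, 19)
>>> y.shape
(29, 19)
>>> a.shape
(29, 19)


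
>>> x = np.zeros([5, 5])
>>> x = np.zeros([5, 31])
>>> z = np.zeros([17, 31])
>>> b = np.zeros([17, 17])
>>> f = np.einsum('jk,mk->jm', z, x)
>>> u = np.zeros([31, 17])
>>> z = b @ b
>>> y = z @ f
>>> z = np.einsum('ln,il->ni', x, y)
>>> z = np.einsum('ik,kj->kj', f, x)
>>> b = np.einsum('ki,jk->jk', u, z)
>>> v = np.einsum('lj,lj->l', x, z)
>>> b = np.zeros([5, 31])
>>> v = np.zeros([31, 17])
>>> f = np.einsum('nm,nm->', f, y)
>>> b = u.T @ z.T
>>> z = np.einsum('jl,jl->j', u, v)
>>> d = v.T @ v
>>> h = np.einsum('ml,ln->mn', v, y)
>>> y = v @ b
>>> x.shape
(5, 31)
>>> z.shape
(31,)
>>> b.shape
(17, 5)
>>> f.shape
()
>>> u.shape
(31, 17)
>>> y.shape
(31, 5)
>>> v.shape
(31, 17)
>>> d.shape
(17, 17)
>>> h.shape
(31, 5)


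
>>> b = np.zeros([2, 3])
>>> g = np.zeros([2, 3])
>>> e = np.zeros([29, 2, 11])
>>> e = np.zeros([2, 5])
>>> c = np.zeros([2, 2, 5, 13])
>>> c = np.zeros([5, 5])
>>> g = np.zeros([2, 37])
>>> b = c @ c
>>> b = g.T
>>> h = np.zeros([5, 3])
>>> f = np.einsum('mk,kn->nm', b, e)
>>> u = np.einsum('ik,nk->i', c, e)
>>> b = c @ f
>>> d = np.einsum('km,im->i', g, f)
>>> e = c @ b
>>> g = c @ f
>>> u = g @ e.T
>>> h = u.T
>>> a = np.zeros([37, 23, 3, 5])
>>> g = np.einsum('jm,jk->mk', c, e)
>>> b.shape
(5, 37)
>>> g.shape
(5, 37)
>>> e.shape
(5, 37)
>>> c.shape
(5, 5)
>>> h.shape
(5, 5)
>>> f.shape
(5, 37)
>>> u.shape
(5, 5)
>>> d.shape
(5,)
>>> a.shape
(37, 23, 3, 5)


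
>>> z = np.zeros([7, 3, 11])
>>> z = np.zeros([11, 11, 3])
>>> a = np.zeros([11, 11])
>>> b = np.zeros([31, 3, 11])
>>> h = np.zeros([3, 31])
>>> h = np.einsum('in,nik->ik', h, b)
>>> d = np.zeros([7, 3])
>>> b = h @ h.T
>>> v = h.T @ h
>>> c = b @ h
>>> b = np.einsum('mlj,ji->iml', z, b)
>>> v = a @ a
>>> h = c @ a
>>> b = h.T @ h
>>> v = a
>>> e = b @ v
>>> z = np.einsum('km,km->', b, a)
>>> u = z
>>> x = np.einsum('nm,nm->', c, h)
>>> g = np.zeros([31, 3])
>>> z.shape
()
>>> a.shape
(11, 11)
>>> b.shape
(11, 11)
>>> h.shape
(3, 11)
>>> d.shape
(7, 3)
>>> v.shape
(11, 11)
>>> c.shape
(3, 11)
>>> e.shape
(11, 11)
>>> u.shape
()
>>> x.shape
()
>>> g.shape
(31, 3)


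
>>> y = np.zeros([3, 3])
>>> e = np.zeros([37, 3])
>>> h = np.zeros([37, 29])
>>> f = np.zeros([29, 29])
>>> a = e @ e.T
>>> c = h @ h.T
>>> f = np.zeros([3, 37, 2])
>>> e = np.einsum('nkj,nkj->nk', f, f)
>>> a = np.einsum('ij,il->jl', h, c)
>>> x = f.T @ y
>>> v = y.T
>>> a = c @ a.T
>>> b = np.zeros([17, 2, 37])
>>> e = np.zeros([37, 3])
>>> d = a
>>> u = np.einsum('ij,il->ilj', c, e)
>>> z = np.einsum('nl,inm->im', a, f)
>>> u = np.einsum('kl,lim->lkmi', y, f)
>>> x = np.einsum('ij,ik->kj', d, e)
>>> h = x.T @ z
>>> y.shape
(3, 3)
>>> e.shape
(37, 3)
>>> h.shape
(29, 2)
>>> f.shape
(3, 37, 2)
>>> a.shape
(37, 29)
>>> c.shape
(37, 37)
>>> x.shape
(3, 29)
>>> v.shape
(3, 3)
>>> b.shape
(17, 2, 37)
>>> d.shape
(37, 29)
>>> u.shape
(3, 3, 2, 37)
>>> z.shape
(3, 2)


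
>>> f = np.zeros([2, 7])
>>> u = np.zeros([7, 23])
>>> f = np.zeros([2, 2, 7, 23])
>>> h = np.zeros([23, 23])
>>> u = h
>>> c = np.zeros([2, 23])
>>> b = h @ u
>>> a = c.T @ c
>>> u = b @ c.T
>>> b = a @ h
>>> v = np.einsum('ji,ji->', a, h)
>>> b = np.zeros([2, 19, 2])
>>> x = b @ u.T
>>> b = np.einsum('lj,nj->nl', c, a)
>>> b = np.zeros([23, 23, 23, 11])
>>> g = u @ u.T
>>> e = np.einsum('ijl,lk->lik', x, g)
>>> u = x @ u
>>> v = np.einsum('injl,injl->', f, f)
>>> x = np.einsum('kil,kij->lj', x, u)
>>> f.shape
(2, 2, 7, 23)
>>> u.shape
(2, 19, 2)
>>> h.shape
(23, 23)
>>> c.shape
(2, 23)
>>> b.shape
(23, 23, 23, 11)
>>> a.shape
(23, 23)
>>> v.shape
()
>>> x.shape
(23, 2)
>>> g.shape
(23, 23)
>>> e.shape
(23, 2, 23)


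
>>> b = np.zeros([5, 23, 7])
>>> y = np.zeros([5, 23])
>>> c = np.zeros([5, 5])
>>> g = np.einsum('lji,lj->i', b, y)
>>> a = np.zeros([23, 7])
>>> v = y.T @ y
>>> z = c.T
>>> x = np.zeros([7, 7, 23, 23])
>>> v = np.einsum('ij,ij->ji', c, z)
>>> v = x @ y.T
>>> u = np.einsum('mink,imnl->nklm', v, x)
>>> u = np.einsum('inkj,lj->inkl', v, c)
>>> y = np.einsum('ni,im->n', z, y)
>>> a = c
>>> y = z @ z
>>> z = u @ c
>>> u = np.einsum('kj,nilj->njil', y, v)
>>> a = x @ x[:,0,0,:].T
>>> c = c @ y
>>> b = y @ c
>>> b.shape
(5, 5)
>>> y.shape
(5, 5)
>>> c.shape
(5, 5)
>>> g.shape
(7,)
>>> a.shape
(7, 7, 23, 7)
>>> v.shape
(7, 7, 23, 5)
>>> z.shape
(7, 7, 23, 5)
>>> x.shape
(7, 7, 23, 23)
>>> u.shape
(7, 5, 7, 23)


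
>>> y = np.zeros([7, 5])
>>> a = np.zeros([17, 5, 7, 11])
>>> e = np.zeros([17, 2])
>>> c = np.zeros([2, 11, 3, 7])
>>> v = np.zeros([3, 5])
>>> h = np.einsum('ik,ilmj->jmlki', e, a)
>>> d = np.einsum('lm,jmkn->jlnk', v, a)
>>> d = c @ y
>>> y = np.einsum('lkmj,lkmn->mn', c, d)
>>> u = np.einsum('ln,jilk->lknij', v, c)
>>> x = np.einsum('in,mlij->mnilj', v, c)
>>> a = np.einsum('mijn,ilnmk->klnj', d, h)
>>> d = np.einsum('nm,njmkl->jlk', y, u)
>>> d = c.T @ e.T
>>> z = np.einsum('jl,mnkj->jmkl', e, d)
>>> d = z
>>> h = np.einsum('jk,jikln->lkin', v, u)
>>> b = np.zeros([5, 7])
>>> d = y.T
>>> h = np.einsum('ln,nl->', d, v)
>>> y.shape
(3, 5)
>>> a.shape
(17, 7, 5, 3)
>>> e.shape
(17, 2)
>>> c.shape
(2, 11, 3, 7)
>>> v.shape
(3, 5)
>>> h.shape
()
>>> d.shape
(5, 3)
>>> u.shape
(3, 7, 5, 11, 2)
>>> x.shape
(2, 5, 3, 11, 7)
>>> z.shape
(17, 7, 11, 2)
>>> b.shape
(5, 7)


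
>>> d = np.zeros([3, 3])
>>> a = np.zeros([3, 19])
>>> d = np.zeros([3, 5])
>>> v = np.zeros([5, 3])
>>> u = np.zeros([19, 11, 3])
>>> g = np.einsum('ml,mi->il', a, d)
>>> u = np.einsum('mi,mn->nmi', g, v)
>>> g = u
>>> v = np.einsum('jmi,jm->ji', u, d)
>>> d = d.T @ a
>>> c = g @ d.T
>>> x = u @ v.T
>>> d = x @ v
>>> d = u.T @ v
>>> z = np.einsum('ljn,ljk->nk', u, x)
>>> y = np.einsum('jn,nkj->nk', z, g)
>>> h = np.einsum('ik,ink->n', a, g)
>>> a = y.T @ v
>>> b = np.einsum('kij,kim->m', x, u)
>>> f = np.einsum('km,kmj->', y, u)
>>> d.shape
(19, 5, 19)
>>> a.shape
(5, 19)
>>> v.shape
(3, 19)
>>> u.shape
(3, 5, 19)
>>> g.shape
(3, 5, 19)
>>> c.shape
(3, 5, 5)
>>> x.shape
(3, 5, 3)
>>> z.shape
(19, 3)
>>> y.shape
(3, 5)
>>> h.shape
(5,)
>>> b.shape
(19,)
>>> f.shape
()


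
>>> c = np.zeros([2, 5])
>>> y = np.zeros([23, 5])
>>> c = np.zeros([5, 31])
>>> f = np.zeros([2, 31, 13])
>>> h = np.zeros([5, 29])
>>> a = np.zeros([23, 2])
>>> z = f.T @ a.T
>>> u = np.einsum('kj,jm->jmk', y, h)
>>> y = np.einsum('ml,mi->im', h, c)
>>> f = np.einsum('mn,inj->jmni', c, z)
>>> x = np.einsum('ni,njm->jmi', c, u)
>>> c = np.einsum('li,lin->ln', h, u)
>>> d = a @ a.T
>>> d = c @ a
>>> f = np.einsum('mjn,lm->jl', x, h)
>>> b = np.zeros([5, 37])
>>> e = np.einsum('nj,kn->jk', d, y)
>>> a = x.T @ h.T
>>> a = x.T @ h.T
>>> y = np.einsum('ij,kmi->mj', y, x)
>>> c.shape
(5, 23)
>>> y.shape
(23, 5)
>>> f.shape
(23, 5)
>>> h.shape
(5, 29)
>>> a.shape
(31, 23, 5)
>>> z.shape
(13, 31, 23)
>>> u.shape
(5, 29, 23)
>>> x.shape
(29, 23, 31)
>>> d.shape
(5, 2)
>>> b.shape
(5, 37)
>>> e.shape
(2, 31)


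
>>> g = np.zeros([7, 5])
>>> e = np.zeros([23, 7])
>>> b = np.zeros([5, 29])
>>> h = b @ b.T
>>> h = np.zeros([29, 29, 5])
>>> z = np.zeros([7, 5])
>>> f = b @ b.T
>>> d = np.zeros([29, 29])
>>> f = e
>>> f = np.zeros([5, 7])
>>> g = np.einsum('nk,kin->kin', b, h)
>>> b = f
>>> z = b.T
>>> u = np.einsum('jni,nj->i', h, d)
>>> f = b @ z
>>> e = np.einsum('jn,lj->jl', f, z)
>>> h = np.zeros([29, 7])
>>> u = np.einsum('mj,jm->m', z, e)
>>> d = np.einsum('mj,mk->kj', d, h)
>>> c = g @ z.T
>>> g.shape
(29, 29, 5)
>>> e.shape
(5, 7)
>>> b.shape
(5, 7)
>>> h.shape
(29, 7)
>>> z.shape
(7, 5)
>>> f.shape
(5, 5)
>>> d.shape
(7, 29)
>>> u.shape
(7,)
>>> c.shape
(29, 29, 7)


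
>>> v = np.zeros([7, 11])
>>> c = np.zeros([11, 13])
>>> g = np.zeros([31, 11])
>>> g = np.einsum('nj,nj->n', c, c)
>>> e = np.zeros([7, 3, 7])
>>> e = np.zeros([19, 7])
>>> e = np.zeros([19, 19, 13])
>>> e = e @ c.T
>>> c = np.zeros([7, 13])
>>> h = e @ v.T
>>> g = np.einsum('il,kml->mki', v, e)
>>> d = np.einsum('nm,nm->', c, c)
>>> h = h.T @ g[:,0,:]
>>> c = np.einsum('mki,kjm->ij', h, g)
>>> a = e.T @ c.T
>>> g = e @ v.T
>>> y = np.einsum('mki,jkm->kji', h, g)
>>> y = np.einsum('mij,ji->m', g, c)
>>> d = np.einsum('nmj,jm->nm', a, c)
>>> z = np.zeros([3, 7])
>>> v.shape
(7, 11)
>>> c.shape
(7, 19)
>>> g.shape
(19, 19, 7)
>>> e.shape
(19, 19, 11)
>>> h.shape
(7, 19, 7)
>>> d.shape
(11, 19)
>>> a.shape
(11, 19, 7)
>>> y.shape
(19,)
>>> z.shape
(3, 7)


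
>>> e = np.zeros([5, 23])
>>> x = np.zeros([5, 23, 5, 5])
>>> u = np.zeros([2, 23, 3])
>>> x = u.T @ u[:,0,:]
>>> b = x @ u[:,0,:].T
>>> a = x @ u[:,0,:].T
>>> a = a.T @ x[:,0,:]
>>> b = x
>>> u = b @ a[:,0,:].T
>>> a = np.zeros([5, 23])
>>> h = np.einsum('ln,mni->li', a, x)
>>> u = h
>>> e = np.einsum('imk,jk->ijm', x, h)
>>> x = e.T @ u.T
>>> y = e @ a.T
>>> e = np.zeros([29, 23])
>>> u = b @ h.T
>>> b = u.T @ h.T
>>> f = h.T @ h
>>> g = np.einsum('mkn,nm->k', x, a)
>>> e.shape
(29, 23)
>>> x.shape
(23, 5, 5)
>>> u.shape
(3, 23, 5)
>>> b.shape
(5, 23, 5)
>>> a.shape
(5, 23)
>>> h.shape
(5, 3)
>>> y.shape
(3, 5, 5)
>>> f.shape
(3, 3)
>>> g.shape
(5,)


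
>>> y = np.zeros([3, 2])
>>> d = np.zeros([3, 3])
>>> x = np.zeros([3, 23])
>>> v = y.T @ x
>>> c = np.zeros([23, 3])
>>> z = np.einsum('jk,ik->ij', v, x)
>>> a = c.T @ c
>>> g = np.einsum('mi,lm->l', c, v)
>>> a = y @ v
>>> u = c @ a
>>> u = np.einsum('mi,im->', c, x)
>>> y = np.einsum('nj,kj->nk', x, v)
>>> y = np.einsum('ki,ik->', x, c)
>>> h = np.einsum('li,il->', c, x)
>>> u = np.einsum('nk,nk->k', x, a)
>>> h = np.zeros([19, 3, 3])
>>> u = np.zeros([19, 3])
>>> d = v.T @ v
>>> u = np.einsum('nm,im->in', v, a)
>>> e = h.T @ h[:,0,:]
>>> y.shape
()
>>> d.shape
(23, 23)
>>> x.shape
(3, 23)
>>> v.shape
(2, 23)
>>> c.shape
(23, 3)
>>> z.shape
(3, 2)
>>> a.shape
(3, 23)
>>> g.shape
(2,)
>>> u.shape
(3, 2)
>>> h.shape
(19, 3, 3)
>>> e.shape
(3, 3, 3)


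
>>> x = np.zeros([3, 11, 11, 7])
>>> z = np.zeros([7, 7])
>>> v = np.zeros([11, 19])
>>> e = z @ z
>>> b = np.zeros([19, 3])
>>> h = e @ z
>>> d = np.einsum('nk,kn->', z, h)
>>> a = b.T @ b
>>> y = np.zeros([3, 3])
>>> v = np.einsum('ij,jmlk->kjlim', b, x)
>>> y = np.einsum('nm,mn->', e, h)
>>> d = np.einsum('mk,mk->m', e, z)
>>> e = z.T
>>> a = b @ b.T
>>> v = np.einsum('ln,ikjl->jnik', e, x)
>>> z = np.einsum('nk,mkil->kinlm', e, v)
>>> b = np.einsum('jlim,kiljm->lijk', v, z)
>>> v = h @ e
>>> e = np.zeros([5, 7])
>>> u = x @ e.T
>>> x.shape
(3, 11, 11, 7)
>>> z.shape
(7, 3, 7, 11, 11)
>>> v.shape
(7, 7)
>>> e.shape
(5, 7)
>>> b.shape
(7, 3, 11, 7)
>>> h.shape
(7, 7)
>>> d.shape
(7,)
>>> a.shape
(19, 19)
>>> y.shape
()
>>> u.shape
(3, 11, 11, 5)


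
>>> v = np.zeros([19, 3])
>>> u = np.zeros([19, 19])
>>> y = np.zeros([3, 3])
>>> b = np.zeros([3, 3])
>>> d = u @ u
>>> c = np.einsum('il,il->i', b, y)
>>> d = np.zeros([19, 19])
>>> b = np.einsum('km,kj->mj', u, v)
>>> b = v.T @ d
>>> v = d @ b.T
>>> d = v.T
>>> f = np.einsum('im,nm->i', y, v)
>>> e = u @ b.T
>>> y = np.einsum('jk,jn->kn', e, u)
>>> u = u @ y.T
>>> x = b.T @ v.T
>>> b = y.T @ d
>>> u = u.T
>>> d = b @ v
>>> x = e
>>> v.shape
(19, 3)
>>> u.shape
(3, 19)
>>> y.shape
(3, 19)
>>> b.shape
(19, 19)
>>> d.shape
(19, 3)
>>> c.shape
(3,)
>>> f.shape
(3,)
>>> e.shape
(19, 3)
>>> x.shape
(19, 3)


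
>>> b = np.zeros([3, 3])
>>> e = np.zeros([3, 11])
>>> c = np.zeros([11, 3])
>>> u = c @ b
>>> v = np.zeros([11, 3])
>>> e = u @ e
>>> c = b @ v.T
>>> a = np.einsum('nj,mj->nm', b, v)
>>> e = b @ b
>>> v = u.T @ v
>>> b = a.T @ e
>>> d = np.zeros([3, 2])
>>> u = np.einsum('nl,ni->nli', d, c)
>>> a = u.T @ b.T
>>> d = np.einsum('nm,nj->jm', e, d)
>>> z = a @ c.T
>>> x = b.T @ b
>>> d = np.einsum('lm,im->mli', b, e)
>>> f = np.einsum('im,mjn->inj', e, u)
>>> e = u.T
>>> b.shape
(11, 3)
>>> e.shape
(11, 2, 3)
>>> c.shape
(3, 11)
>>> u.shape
(3, 2, 11)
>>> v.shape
(3, 3)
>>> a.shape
(11, 2, 11)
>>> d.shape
(3, 11, 3)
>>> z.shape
(11, 2, 3)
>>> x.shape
(3, 3)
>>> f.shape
(3, 11, 2)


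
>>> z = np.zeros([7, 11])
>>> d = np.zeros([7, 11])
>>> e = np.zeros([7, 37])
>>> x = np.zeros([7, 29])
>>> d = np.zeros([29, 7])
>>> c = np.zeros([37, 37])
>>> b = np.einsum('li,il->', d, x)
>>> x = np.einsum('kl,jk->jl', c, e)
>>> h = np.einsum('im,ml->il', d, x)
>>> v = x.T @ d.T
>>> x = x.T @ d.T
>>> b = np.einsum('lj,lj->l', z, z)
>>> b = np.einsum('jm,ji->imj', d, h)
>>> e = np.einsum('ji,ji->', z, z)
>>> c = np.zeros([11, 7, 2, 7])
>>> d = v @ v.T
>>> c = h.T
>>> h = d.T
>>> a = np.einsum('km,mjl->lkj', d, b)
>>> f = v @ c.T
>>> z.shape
(7, 11)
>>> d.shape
(37, 37)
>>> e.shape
()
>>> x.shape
(37, 29)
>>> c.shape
(37, 29)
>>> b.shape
(37, 7, 29)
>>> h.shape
(37, 37)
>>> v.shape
(37, 29)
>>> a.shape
(29, 37, 7)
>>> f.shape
(37, 37)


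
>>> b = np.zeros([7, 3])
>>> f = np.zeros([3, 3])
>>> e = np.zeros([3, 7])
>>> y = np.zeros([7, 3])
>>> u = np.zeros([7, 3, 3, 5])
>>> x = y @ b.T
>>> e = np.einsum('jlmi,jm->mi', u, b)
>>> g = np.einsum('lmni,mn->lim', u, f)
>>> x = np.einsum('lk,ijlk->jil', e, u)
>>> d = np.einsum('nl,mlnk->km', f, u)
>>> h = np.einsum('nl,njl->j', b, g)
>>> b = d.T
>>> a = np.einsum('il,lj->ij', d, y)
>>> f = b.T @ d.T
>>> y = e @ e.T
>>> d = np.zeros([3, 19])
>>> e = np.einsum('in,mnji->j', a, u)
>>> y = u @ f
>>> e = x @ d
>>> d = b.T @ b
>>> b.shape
(7, 5)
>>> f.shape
(5, 5)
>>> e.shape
(3, 7, 19)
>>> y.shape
(7, 3, 3, 5)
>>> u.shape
(7, 3, 3, 5)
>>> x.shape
(3, 7, 3)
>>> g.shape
(7, 5, 3)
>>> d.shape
(5, 5)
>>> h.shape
(5,)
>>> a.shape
(5, 3)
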